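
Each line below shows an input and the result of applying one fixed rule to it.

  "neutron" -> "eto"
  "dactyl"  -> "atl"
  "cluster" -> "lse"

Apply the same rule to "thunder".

hne

Rule — keep every other character starting from the second (positions 2nd, 4th, 6th, ...).
Applying that to "thunder" gives "hne".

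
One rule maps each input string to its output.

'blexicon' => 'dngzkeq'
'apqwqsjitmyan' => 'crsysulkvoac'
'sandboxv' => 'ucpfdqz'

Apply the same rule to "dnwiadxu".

The rule is to shift every letter 2 places forward in the alphabet (wrapping around), then delete the last character.
For "dnwiadxu", step one produces "fpykcfzw"; step two turns that into "fpykcfz".

fpykcfz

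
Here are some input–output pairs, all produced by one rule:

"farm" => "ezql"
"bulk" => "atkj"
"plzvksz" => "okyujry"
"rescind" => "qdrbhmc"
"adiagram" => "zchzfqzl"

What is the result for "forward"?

The pattern: shift every letter 1 place backward in the alphabet (wrapping around).
So "forward" becomes "enqvzqc".

enqvzqc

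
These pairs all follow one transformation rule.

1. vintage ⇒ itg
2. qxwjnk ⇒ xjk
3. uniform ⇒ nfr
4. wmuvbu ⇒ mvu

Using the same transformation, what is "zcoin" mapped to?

Rule — keep every other character starting from the second (positions 2nd, 4th, 6th, ...).
For "zcoin" the result is "ci".

ci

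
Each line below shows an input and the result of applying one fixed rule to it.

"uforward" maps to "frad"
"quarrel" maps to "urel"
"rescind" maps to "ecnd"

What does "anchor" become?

nhr

What's happening: swap each adjacent pair of characters (1↔2, 3↔4, ...), then keep every other character starting from the first (positions 1st, 3rd, 5th, ...).
For "anchor", step one produces "nahcro"; step two turns that into "nhr".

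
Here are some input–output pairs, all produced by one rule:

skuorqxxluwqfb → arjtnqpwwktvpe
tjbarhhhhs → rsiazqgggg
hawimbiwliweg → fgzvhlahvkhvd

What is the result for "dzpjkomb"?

acyoijnl

In each case the input is transformed by: move the last character to the front, then shift every letter 1 place backward in the alphabet (wrapping around).
Working it through for "dzpjkomb": intermediate "bdzpjkom", final "acyoijnl".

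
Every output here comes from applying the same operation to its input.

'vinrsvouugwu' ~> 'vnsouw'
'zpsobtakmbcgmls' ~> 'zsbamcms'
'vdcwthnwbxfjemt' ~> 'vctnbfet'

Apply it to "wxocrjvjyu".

What's happening: keep every other character starting from the first (positions 1st, 3rd, 5th, ...).
On "wxocrjvjyu" that produces "worvy".

worvy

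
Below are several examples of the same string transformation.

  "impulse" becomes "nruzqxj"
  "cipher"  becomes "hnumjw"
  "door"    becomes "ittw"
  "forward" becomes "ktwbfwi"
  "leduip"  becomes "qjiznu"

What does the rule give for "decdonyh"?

The rule is to shift every letter 5 places forward in the alphabet (wrapping around).
On "decdonyh" that produces "ijhitsdm".

ijhitsdm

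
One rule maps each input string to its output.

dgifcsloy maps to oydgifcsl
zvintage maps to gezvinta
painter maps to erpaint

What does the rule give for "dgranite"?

tedgrani

The pattern: move the last 2 characters to the front (rotate right by 2).
So "dgranite" becomes "tedgrani".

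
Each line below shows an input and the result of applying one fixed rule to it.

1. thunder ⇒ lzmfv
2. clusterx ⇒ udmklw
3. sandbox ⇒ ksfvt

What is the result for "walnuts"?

osdfm

The transformation: shift every letter 8 places backward in the alphabet (wrapping around), then delete the last 2 characters.
On "walnuts" that produces "osdfm".
(Check on "clusterx": → "udmklwjp" → "udmklw" ✓)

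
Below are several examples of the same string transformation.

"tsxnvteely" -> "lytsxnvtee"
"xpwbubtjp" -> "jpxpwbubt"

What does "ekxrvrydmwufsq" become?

The rule is to move the last 2 characters to the front (rotate right by 2).
Doing the same to "ekxrvrydmwufsq": "sqekxrvrydmwuf".

sqekxrvrydmwuf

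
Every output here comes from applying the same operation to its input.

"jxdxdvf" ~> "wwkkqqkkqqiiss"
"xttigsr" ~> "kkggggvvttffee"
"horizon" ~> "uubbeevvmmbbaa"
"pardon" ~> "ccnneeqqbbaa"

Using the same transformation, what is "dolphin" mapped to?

What's happening: shift every letter 13 places forward in the alphabet (wrapping around) — i.e. ROT13, then double every character.
Applying both steps to "dolphin": "qbycuva", then "qqbbyyccuuvvaa".

qqbbyyccuuvvaa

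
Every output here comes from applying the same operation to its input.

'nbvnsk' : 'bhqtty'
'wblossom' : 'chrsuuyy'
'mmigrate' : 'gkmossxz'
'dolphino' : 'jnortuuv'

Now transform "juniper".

akoptvx

The rule is to shift every letter 6 places forward in the alphabet (wrapping around), then sort the characters into alphabetical order.
"juniper" → "patovkx" → "akoptvx".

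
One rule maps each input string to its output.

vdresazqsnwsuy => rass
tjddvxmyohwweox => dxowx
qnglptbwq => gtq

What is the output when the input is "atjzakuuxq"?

jkx

Each output is the input with this applied: keep one character in every 3, starting at position 3 (positions 3rd, 6th, 9th, ...).
Applying that to "atjzakuuxq" gives "jkx".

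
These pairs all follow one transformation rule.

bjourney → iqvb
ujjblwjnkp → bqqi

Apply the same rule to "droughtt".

kyvb

The transformation: shift every letter 7 places forward in the alphabet (wrapping around), then keep only the first 4 characters.
For "droughtt" the result is "kyvb".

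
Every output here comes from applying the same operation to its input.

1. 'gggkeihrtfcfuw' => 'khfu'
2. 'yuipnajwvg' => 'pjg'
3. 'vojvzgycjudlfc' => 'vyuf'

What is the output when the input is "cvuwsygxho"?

Each output is the input with this applied: delete the first 3 characters, then keep one character in every 3, starting at position 1 (positions 1st, 4th, 7th, ...).
Applying both steps to "cvuwsygxho": "wsygxho", then "wgo".
(Check on "vojvzgycjudlfc": → "vzgycjudlfc" → "vyuf" ✓)

wgo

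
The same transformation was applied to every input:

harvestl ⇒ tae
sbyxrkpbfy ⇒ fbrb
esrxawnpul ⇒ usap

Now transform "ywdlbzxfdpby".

bwbf

The transformation: move the last 2 characters to the front (rotate right by 2), then keep one character in every 3, starting at position 1 (positions 1st, 4th, 7th, ...).
Applying both steps to "ywdlbzxfdpby": "byywdlbzxfdp", then "bwbf".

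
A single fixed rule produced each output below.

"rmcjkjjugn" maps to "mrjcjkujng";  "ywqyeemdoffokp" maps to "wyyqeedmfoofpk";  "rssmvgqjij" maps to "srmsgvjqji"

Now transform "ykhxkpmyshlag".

kyxhpkymhsalg

Each output is the input with this applied: swap each adjacent pair of characters (1↔2, 3↔4, ...).
Doing the same to "ykhxkpmyshlag": "kyxhpkymhsalg".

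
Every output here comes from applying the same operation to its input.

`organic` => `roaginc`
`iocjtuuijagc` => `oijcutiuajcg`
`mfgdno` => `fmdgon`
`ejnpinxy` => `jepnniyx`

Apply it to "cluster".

lcsuetr

Rule — swap each adjacent pair of characters (1↔2, 3↔4, ...).
For "cluster" the result is "lcsuetr".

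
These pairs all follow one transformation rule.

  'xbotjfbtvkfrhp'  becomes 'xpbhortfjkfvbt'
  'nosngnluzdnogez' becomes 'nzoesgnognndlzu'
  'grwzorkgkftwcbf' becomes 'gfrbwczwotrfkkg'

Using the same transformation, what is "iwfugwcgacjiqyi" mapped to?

The rule is to take characters alternately from the front and the back (1st, last, 2nd, 2nd-last, ...).
On "iwfugwcgacjiqyi" that produces "iiwyfquigjwccag".

iiwyfquigjwccag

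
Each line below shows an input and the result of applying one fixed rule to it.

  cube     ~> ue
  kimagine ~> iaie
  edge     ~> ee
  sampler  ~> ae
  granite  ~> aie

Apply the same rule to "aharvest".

aae

Looking at the pairs, the operation is to keep only the vowels.
Applying that to "aharvest" gives "aae".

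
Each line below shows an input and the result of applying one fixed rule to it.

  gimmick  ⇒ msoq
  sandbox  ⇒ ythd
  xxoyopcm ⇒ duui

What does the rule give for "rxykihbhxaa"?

xeohdg

What's happening: shift every letter 6 places forward in the alphabet (wrapping around), then keep every other character starting from the first (positions 1st, 3rd, 5th, ...).
"rxykihbhxaa" → "xdeqonhndgg" → "xeohdg".
(Check on "gimmick": → "mossoiq" → "msoq" ✓)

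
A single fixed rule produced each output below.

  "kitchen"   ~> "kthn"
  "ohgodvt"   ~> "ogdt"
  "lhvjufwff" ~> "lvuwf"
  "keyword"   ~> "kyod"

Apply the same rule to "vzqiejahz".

vqeaz

Each output is the input with this applied: keep every other character starting from the first (positions 1st, 3rd, 5th, ...).
Doing the same to "vzqiejahz": "vqeaz".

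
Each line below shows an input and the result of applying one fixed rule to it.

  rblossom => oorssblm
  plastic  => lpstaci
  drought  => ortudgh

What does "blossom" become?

oossblm

Looking at the pairs, the operation is to sort the characters into alphabetical order, then move the first 3 characters to the end (rotate left by 3).
On "blossom": the first step gives "blmooss", and the second then gives "oossblm".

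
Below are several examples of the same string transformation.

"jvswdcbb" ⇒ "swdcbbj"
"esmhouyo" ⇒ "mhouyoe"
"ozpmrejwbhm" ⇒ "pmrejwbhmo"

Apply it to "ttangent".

angentt

Rule — move the first 2 characters to the end (rotate left by 2), then delete the last character.
Starting from "ttangent": after the first operation, "angenttt"; after the second, "angentt".
(Check on "jvswdcbb": → "swdcbbjv" → "swdcbbj" ✓)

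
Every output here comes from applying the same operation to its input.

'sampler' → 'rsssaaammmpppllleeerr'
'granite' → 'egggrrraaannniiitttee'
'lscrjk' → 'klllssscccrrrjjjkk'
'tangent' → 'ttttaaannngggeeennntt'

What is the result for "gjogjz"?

zgggjjjooogggjjjzz

In each case the input is transformed by: repeat every character 3 times, then move the last character to the front.
For "gjogjz", step one produces "gggjjjooogggjjjzzz"; step two turns that into "zgggjjjooogggjjjzz".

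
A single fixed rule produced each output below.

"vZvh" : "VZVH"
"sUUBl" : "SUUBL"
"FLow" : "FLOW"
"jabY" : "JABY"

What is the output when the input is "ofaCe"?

The transformation: convert every letter to uppercase.
Doing the same to "ofaCe": "OFACE".

OFACE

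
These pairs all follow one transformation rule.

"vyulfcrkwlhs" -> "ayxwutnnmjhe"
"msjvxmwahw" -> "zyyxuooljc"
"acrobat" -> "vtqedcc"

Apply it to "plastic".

The transformation: sort the characters into reverse alphabetical order, then shift every letter 2 places forward in the alphabet (wrapping around).
Working it through for "plastic": intermediate "tsplica", final "vurnkec".

vurnkec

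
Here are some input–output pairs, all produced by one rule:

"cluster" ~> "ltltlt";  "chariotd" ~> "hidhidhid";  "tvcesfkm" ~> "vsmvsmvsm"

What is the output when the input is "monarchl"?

orlorlorl

Each output is the input with this applied: keep one character in every 3, starting at position 2 (positions 2nd, 5th, 8th, ...), then write the whole string 3 times in a row.
For "monarchl", step one produces "orl"; step two turns that into "orlorlorl".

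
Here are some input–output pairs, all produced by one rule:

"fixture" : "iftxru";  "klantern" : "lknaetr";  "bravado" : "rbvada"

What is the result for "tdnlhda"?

What's happening: delete the last character, then swap each adjacent pair of characters (1↔2, 3↔4, ...).
"tdnlhda" → "dtlndh".

dtlndh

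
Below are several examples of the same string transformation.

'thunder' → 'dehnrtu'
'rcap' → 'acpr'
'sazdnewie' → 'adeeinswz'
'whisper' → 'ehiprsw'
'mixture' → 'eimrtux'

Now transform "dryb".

Rule — sort the characters into alphabetical order.
Applying that to "dryb" gives "bdry".

bdry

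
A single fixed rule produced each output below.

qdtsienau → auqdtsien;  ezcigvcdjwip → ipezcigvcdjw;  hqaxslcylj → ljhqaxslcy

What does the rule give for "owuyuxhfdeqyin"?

The transformation: move the last 2 characters to the front (rotate right by 2).
On "owuyuxhfdeqyin" that produces "inowuyuxhfdeqy".

inowuyuxhfdeqy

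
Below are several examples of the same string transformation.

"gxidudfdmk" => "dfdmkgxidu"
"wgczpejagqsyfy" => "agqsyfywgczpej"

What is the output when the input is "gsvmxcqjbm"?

cqjbmgsvmx

The transformation: swap the front and back halves of the string.
On "gsvmxcqjbm" that produces "cqjbmgsvmx".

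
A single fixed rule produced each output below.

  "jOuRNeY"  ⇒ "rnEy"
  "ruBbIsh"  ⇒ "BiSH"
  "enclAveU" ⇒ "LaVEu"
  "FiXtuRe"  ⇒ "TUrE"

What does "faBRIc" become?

riC

The transformation: delete the first 3 characters, then flip the case of every letter.
"faBRIc" → "RIc" → "riC".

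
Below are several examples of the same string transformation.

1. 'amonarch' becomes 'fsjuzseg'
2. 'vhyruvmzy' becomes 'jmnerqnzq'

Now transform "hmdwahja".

The transformation: shift every letter 8 places backward in the alphabet (wrapping around), then move the first 3 characters to the end (rotate left by 3).
Applying both steps to "hmdwahja": "zevoszbs", then "oszbszev".

oszbszev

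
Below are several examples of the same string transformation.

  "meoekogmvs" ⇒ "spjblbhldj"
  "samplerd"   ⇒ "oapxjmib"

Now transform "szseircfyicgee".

Rule — shift every letter 3 places backward in the alphabet (wrapping around), then move the last 2 characters to the front (rotate right by 2).
For "szseircfyicgee", step one produces "pwpbfozcvfzdbb"; step two turns that into "bbpwpbfozcvfzd".

bbpwpbfozcvfzd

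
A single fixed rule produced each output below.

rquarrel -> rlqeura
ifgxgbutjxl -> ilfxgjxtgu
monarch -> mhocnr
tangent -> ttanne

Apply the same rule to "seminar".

sreamn

Rule — take characters alternately from the front and the back (1st, last, 2nd, 2nd-last, ...), then delete the last character.
Working it through for "seminar": intermediate "sreamni", final "sreamn".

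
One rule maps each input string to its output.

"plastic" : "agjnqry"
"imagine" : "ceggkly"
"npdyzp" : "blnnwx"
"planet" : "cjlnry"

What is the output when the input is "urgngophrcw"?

aeeflmnppsu

The pattern: shift every letter 2 places backward in the alphabet (wrapping around), then sort the characters into alphabetical order.
Doing the same to "urgngophrcw": "aeeflmnppsu".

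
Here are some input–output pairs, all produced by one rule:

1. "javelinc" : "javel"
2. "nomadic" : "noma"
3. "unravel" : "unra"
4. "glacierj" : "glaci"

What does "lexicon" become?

lexi

The transformation: delete the last 3 characters.
On "lexicon" that produces "lexi".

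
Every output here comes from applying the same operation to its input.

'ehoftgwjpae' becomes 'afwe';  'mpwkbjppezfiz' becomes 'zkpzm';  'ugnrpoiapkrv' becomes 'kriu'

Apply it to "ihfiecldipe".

In each case the input is transformed by: keep one character in every 3, starting at position 1 (positions 1st, 4th, 7th, ...), then swap the first and last characters.
On "ihfiecldipe" that produces "pili".

pili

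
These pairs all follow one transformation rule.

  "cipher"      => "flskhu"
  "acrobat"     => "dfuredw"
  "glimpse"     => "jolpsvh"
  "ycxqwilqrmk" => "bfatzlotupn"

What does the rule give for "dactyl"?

What's happening: shift every letter 3 places forward in the alphabet (wrapping around).
For "dactyl" the result is "gdfwbo".

gdfwbo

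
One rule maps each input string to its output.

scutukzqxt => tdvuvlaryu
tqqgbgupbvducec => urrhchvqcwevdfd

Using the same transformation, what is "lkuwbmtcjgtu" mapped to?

The transformation: shift every letter 1 place forward in the alphabet (wrapping around).
"lkuwbmtcjgtu" → "mlvxcnudkhuv".

mlvxcnudkhuv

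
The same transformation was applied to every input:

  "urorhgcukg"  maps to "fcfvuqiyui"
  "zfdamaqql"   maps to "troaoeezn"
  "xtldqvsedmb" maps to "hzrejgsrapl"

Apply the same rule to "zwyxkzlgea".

kmlynzuson

In each case the input is transformed by: shift every letter 12 places backward in the alphabet (wrapping around), then move the first character to the end.
On "zwyxkzlgea": the first step gives "nkmlynzuso", and the second then gives "kmlynzuson".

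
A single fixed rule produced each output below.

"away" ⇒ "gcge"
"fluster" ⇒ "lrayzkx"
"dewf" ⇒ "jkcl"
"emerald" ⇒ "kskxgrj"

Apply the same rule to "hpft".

The transformation: shift every letter 6 places forward in the alphabet (wrapping around).
So "hpft" becomes "nvlz".

nvlz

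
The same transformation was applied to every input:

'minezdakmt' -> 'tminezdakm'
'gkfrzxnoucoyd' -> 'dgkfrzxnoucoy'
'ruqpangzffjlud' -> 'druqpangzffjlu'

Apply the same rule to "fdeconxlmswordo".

ofdeconxlmsword

The rule is to move the last character to the front.
"fdeconxlmswordo" → "ofdeconxlmsword".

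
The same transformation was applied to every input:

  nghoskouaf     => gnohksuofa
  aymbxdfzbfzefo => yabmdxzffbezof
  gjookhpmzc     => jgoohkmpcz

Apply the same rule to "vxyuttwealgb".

xvuyttewlabg

Each output is the input with this applied: swap each adjacent pair of characters (1↔2, 3↔4, ...).
For "vxyuttwealgb" the result is "xvuyttewlabg".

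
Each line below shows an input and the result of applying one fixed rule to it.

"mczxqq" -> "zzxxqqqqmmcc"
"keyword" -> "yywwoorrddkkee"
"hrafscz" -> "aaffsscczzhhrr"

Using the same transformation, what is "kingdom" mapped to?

nnggddoommkkii

Rule — move the first 2 characters to the end (rotate left by 2), then double every character.
"kingdom" → "ngdomki" → "nnggddoommkkii".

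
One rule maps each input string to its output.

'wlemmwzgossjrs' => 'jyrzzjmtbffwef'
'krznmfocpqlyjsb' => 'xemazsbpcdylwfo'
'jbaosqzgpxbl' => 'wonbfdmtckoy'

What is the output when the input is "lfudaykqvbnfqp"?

In each case the input is transformed by: shift every letter 13 places forward in the alphabet (wrapping around) — i.e. ROT13.
"lfudaykqvbnfqp" → "yshqnlxdioasdc".

yshqnlxdioasdc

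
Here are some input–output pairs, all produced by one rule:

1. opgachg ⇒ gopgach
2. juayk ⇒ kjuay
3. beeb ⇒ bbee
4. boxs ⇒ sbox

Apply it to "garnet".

tgarne

The pattern: move the last character to the front.
Applying that to "garnet" gives "tgarne".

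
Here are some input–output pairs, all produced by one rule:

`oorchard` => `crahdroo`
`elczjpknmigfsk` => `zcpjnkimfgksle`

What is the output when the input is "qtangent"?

naegtntq

The pattern: move the first 2 characters to the end (rotate left by 2), then swap each adjacent pair of characters (1↔2, 3↔4, ...).
So "qtangent" becomes "naegtntq".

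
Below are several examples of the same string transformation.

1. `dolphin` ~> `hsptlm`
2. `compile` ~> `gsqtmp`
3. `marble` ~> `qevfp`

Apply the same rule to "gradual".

Each output is the input with this applied: shift every letter 4 places forward in the alphabet (wrapping around), then delete the last character.
For "gradual" the result is "kvehye".

kvehye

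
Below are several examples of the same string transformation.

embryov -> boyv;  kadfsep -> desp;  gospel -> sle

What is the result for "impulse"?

psle

The rule is to swap each adjacent pair of characters (1↔2, 3↔4, ...), then delete the first 3 characters.
For "impulse" the result is "psle".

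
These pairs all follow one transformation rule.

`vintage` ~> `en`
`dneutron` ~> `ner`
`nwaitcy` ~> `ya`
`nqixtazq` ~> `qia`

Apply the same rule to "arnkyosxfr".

rno

The rule is to move the last 2 characters to the front (rotate right by 2), then keep one character in every 3, starting at position 2 (positions 2nd, 5th, 8th, ...).
Starting from "arnkyosxfr": after the first operation, "frarnkyosx"; after the second, "rno".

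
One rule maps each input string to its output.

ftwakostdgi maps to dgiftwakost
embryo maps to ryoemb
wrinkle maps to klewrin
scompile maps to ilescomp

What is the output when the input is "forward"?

The rule is to move the last 3 characters to the front (rotate right by 3).
On "forward" that produces "ardforw".

ardforw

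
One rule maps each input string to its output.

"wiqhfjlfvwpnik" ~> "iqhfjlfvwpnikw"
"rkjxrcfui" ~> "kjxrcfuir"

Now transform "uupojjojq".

Each output is the input with this applied: move the first character to the end.
Doing the same to "uupojjojq": "upojjojqu".

upojjojqu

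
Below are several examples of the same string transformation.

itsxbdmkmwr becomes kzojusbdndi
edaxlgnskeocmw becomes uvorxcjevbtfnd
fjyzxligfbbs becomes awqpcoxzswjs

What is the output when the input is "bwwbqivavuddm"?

nssnzhrmlmuud

In each case the input is transformed by: swap each adjacent pair of characters (1↔2, 3↔4, ...), then shift every letter 9 places backward in the alphabet (wrapping around).
Applying both steps to "bwwbqivavuddm": "wbbwiqavuvddm", then "nssnzhrmlmuud".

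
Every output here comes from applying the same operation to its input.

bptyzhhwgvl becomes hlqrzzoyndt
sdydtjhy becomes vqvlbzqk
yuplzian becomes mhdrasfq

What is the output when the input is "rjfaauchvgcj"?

Looking at the pairs, the operation is to shift every letter 8 places backward in the alphabet (wrapping around), then move the first character to the end.
"rjfaauchvgcj" → "jbxssmuznyub" → "bxssmuznyubj".
(Check on "bptyzhhwgvl": → "thlqrzzoynd" → "hlqrzzoyndt" ✓)

bxssmuznyubj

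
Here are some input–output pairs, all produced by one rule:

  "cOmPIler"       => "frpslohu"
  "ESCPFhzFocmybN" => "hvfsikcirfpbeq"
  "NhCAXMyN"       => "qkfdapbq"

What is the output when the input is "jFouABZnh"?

The rule is to shift every letter 3 places forward in the alphabet (wrapping around), then convert every letter to lowercase.
Applying both steps to "jFouABZnh": "mIrxDECqk", then "mirxdecqk".

mirxdecqk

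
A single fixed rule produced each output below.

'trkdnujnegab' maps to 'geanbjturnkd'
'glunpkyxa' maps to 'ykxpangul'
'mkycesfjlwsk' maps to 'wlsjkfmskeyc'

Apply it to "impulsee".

In each case the input is transformed by: move the last 3 characters to the front (rotate right by 3), then take characters alternately from the front and the back (1st, last, 2nd, 2nd-last, ...).
On "impulsee" that produces "sleuepim".
(Check on "trkdnujnegab": → "gabtrkdnujne" → "geanbjturnkd" ✓)

sleuepim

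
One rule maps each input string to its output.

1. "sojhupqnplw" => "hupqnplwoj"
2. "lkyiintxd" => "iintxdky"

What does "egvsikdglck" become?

Looking at the pairs, the operation is to delete the first character, then move the first 2 characters to the end (rotate left by 2).
For "egvsikdglck" the result is "sikdglckgv".
(Check on "sojhupqnplw": → "ojhupqnplw" → "hupqnplwoj" ✓)

sikdglckgv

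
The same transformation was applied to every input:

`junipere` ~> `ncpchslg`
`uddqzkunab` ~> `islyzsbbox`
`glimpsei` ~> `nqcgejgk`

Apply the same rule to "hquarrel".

What's happening: swap the front and back halves of the string, then shift every letter 2 places backward in the alphabet (wrapping around).
On "hquarrel": the first step gives "rrelhqua", and the second then gives "ppcjfosy".

ppcjfosy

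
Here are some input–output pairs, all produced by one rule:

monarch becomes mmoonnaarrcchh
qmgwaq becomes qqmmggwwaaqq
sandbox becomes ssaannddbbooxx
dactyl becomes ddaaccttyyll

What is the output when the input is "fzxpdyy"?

ffzzxxppddyyyy

Looking at the pairs, the operation is to double every character.
Applying that to "fzxpdyy" gives "ffzzxxppddyyyy".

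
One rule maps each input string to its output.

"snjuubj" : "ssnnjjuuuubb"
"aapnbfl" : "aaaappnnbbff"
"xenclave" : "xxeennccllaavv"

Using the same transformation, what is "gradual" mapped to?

ggrraadduuaa

The rule is to delete the last character, then double every character.
Applying that to "gradual" gives "ggrraadduuaa".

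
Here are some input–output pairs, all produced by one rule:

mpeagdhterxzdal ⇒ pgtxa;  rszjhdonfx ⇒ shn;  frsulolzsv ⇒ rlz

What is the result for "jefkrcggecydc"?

ergy

Rule — keep one character in every 3, starting at position 2 (positions 2nd, 5th, 8th, ...).
Doing the same to "jefkrcggecydc": "ergy".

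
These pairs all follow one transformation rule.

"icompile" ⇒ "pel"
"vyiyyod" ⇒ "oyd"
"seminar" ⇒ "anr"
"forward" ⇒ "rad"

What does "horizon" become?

ozn

In each case the input is transformed by: swap each adjacent pair of characters (1↔2, 3↔4, ...), then keep only the last 3 characters.
"horizon" → "ohirozn" → "ozn".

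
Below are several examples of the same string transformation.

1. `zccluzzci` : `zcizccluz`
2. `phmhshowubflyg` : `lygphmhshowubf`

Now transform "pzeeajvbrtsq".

The rule is to move the last 3 characters to the front (rotate right by 3).
For "pzeeajvbrtsq" the result is "tsqpzeeajvbr".

tsqpzeeajvbr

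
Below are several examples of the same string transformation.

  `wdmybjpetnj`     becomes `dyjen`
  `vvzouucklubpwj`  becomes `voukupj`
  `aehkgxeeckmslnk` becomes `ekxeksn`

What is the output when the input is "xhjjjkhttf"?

hjktf

The transformation: keep every other character starting from the second (positions 2nd, 4th, 6th, ...).
For "xhjjjkhttf" the result is "hjktf".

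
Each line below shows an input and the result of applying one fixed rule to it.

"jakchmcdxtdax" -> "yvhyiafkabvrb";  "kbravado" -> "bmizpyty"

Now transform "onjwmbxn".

Looking at the pairs, the operation is to shift every letter 2 places backward in the alphabet (wrapping around), then move the last 2 characters to the front (rotate right by 2).
Applying both steps to "onjwmbxn": "mlhukzvl", then "vlmlhukz".
(Check on "kbravado": → "izpytybm" → "bmizpyty" ✓)

vlmlhukz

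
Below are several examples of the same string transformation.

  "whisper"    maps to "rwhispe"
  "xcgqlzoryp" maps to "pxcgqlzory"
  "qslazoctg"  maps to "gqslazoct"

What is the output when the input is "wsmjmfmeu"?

uwsmjmfme

The rule is to move the last character to the front.
For "wsmjmfmeu" the result is "uwsmjmfme".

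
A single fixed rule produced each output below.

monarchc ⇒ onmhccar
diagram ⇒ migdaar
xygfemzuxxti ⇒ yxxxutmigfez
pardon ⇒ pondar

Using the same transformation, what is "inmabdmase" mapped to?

nmmiedbaas

Rule — sort the characters into reverse alphabetical order, then move the first character to the end.
On "inmabdmase": the first step gives "snmmiedbaa", and the second then gives "nmmiedbaas".
(Check on "monarchc": → "ronmhcca" → "onmhccar" ✓)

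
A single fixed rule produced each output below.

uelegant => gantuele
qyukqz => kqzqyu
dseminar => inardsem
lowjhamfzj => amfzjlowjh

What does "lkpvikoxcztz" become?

The rule is to swap the front and back halves of the string.
For "lkpvikoxcztz" the result is "oxcztzlkpvik".

oxcztzlkpvik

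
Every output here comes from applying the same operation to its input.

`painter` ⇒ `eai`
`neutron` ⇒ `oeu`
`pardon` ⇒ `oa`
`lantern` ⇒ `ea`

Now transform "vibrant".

ai

In each case the input is transformed by: move the last 3 characters to the front (rotate right by 3), then keep only the vowels.
On "vibrant" that produces "ai".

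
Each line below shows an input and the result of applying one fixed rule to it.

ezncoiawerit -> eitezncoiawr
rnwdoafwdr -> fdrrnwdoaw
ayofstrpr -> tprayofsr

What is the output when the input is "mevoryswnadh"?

The pattern: move the last 3 characters to the front (rotate right by 3), then swap the first and last characters.
So "mevoryswnadh" becomes "ndhmevoryswa".

ndhmevoryswa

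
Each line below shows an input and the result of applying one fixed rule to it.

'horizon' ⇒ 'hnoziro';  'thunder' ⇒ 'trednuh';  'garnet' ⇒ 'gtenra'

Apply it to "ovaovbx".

oxbvoav

Each output is the input with this applied: reverse the string, then move the last character to the front.
"ovaovbx" → "xbvoavo" → "oxbvoav".
(Check on "garnet": → "tenrag" → "gtenra" ✓)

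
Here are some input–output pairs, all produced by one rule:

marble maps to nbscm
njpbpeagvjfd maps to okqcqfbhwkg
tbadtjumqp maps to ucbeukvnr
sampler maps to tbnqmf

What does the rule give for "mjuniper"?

What's happening: delete the last character, then shift every letter 1 place forward in the alphabet (wrapping around).
Starting from "mjuniper": after the first operation, "mjunipe"; after the second, "nkvojqf".

nkvojqf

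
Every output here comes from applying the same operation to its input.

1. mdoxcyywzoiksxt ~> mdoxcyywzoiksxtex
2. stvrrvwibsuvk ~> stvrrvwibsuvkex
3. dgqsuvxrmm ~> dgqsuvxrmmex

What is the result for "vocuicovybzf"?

vocuicovybzfex

Rule — append "ex".
So "vocuicovybzf" becomes "vocuicovybzfex".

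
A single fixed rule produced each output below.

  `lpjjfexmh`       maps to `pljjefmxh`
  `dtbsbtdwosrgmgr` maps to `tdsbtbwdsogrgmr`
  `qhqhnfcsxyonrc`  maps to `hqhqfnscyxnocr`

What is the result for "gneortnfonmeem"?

ngoetrfnnoemme

Rule — swap each adjacent pair of characters (1↔2, 3↔4, ...).
On "gneortnfonmeem" that produces "ngoetrfnnoemme".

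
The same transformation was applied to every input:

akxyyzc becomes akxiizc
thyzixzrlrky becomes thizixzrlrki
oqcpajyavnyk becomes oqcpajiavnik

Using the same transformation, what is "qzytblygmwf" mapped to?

qzitbligmwf

The transformation: replace every "y" with "i".
So "qzytblygmwf" becomes "qzitbligmwf".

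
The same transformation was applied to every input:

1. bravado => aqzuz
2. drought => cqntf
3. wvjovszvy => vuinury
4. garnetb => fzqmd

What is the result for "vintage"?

Each output is the input with this applied: delete the last 2 characters, then shift every letter 1 place backward in the alphabet (wrapping around).
On "vintage": the first step gives "vinta", and the second then gives "uhmsz".

uhmsz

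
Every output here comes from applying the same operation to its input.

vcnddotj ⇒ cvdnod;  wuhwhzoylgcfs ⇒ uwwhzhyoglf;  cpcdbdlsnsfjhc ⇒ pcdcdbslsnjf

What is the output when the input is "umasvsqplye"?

The transformation: swap each adjacent pair of characters (1↔2, 3↔4, ...), then delete the last 2 characters.
On "umasvsqplye" that produces "musasvpqy".

musasvpqy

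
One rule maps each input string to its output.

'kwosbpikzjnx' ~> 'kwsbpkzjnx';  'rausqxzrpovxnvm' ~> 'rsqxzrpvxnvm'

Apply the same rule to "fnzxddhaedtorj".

fnzxddhdtrj

In each case the input is transformed by: remove every vowel.
For "fnzxddhaedtorj" the result is "fnzxddhdtrj".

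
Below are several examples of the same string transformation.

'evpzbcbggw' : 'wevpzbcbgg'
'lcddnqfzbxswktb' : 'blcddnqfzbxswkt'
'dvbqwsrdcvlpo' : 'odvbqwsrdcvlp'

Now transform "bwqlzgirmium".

Each output is the input with this applied: move the last character to the front.
So "bwqlzgirmium" becomes "mbwqlzgirmiu".

mbwqlzgirmiu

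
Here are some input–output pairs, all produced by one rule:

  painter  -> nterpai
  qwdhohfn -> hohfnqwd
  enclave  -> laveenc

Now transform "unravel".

avelunr

What's happening: move the first 3 characters to the end (rotate left by 3).
Applying that to "unravel" gives "avelunr".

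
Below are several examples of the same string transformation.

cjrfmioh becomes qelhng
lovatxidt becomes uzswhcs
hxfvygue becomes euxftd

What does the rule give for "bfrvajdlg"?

quzickf

Each output is the input with this applied: delete the first 2 characters, then shift every letter 1 place backward in the alphabet (wrapping around).
"bfrvajdlg" → "rvajdlg" → "quzickf".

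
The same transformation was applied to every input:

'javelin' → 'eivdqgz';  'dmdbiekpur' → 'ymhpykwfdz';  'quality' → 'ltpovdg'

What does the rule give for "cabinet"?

Looking at the pairs, the operation is to take characters alternately from the front and the back (1st, last, 2nd, 2nd-last, ...), then shift every letter 5 places backward in the alphabet (wrapping around).
For "cabinet", step one produces "ctaebni"; step two turns that into "xovzwid".

xovzwid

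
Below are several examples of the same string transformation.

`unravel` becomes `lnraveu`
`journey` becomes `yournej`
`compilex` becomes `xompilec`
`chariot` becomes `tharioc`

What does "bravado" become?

oravadb

The rule is to swap the first and last characters.
For "bravado" the result is "oravadb".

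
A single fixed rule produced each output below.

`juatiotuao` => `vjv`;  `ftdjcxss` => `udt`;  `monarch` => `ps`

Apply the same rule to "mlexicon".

mjo

The rule is to keep one character in every 3, starting at position 2 (positions 2nd, 5th, 8th, ...), then shift every letter 1 place forward in the alphabet (wrapping around).
On "mlexicon": the first step gives "lin", and the second then gives "mjo".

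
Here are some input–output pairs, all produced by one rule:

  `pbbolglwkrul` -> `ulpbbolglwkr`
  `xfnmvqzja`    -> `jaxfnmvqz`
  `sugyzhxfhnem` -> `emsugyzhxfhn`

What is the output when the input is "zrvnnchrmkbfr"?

In each case the input is transformed by: move the last 2 characters to the front (rotate right by 2).
"zrvnnchrmkbfr" → "frzrvnnchrmkb".

frzrvnnchrmkb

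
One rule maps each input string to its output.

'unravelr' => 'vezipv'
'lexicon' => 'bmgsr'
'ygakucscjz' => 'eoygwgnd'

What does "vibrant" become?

Looking at the pairs, the operation is to delete the first 2 characters, then shift every letter 4 places forward in the alphabet (wrapping around).
Applying both steps to "vibrant": "brant", then "fverx".
(Check on "unravelr": → "ravelr" → "vezipv" ✓)

fverx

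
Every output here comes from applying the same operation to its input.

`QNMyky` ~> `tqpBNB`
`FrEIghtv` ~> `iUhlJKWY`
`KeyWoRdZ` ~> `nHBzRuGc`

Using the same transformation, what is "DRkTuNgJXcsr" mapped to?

guNwXqJmaFVU

Looking at the pairs, the operation is to flip the case of every letter, then shift every letter 3 places forward in the alphabet (wrapping around).
"DRkTuNgJXcsr" → "drKtUnGjxCSR" → "guNwXqJmaFVU".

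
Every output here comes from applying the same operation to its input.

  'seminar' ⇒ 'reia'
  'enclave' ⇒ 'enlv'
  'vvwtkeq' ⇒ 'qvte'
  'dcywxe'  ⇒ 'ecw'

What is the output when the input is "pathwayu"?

uaha

The rule is to move the last character to the front, then keep every other character starting from the first (positions 1st, 3rd, 5th, ...).
Starting from "pathwayu": after the first operation, "upathway"; after the second, "uaha".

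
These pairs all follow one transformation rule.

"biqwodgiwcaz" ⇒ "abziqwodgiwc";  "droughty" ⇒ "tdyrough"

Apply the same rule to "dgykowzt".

zdtgykow

Rule — swap the first and last characters, then move the last 2 characters to the front (rotate right by 2).
"dgykowzt" → "zdtgykow".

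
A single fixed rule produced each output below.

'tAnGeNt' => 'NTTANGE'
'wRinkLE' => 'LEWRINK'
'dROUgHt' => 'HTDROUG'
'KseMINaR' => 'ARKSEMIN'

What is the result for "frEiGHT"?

The rule is to move the last 2 characters to the front (rotate right by 2), then convert every letter to uppercase.
Starting from "frEiGHT": after the first operation, "HTfrEiG"; after the second, "HTFREIG".

HTFREIG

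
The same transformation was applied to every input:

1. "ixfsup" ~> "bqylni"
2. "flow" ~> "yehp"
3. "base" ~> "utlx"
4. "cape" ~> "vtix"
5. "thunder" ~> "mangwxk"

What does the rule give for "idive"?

In each case the input is transformed by: shift every letter 7 places backward in the alphabet (wrapping around).
Doing the same to "idive": "bwbox".

bwbox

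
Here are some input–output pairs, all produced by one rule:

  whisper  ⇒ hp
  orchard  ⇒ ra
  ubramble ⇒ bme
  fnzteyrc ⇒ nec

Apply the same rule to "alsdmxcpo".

lmp

Rule — keep one character in every 3, starting at position 2 (positions 2nd, 5th, 8th, ...).
"alsdmxcpo" → "lmp".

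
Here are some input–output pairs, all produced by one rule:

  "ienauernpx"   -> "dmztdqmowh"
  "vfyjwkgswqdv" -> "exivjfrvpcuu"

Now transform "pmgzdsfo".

lfycreno

What's happening: move the first character to the end, then shift every letter 1 place backward in the alphabet (wrapping around).
Applying both steps to "pmgzdsfo": "mgzdsfop", then "lfycreno".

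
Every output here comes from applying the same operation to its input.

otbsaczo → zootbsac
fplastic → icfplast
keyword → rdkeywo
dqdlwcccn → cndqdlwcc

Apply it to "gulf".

The pattern: move the last 2 characters to the front (rotate right by 2).
On "gulf" that produces "lfgu".

lfgu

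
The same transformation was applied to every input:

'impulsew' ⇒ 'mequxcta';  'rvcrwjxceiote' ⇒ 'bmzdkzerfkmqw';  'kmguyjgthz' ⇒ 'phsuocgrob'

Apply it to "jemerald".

tlrmumzi

Looking at the pairs, the operation is to shift every letter 8 places forward in the alphabet (wrapping around), then move the last 2 characters to the front (rotate right by 2).
On "jemerald": the first step gives "rmumzitl", and the second then gives "tlrmumzi".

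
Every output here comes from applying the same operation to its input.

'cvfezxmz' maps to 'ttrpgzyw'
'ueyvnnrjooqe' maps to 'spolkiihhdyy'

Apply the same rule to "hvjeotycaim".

Each output is the input with this applied: sort the characters into reverse alphabetical order, then shift every letter 6 places backward in the alphabet (wrapping around).
Working it through for "hvjeotycaim": intermediate "yvtomjiheca", final "spnigdcbywu".

spnigdcbywu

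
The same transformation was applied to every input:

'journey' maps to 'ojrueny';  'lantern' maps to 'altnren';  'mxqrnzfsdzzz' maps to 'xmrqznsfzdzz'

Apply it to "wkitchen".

The pattern: swap each adjacent pair of characters (1↔2, 3↔4, ...).
So "wkitchen" becomes "kwtihcne".

kwtihcne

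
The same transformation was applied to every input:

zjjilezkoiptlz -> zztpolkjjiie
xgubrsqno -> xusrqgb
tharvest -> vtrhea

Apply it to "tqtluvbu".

vuttql

The rule is to delete the last 2 characters, then sort the characters into reverse alphabetical order.
Doing the same to "tqtluvbu": "vuttql".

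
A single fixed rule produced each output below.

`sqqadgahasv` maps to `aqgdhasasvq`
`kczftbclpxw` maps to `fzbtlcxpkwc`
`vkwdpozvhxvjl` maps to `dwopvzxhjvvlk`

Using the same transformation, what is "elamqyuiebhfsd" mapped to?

mayqiubefhdsle

What's happening: move the first 2 characters to the end (rotate left by 2), then swap each adjacent pair of characters (1↔2, 3↔4, ...).
Working it through for "elamqyuiebhfsd": intermediate "amqyuiebhfsdel", final "mayqiubefhdsle".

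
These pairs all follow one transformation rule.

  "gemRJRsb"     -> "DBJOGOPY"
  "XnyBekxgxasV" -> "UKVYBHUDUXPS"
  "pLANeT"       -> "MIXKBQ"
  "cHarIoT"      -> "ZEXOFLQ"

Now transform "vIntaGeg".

Looking at the pairs, the operation is to shift every letter 3 places backward in the alphabet (wrapping around), then convert every letter to uppercase.
Starting from "vIntaGeg": after the first operation, "sFkqxDbd"; after the second, "SFKQXDBD".

SFKQXDBD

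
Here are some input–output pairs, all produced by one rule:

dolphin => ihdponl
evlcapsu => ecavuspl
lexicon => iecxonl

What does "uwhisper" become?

In each case the input is transformed by: sort the characters into reverse alphabetical order, then move the last 3 characters to the front (rotate right by 3).
Working it through for "uwhisper": intermediate "wusrpihe", final "ihewusrp".

ihewusrp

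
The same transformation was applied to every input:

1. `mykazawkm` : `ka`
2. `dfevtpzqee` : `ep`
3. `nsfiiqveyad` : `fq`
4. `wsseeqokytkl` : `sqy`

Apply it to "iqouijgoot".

Looking at the pairs, the operation is to keep one character in every 3, starting at position 3 (positions 3rd, 6th, 9th, ...), then delete the last character.
On "iqouijgoot": the first step gives "ojo", and the second then gives "oj".
(Check on "nsfiiqveyad": → "fqy" → "fq" ✓)

oj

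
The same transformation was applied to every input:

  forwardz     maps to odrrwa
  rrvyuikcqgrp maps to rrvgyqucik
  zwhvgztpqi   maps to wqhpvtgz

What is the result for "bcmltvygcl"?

ccmglytv

In each case the input is transformed by: take characters alternately from the front and the back (1st, last, 2nd, 2nd-last, ...), then delete the first 2 characters.
For "bcmltvygcl", step one produces "blccmglytv"; step two turns that into "ccmglytv".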